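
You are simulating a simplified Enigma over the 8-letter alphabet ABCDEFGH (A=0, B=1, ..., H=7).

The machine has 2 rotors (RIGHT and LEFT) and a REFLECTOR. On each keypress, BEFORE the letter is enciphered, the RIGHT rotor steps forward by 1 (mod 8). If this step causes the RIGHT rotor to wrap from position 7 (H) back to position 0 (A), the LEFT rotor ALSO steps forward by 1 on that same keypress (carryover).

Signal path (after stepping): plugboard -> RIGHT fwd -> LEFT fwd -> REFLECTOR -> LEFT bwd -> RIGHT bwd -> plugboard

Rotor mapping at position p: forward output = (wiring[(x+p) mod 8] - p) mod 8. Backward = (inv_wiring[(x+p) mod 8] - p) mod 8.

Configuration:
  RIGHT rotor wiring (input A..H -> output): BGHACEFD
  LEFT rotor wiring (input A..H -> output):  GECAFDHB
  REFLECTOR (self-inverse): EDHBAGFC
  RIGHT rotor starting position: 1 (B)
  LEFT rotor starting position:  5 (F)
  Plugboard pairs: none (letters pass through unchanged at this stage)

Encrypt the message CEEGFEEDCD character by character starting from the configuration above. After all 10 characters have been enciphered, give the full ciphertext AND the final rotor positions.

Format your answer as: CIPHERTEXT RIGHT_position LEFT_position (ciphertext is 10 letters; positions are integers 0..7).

Char 1 ('C'): step: R->2, L=5; C->plug->C->R->A->L->G->refl->F->L'->F->R'->A->plug->A
Char 2 ('E'): step: R->3, L=5; E->plug->E->R->A->L->G->refl->F->L'->F->R'->A->plug->A
Char 3 ('E'): step: R->4, L=5; E->plug->E->R->F->L->F->refl->G->L'->A->R'->B->plug->B
Char 4 ('G'): step: R->5, L=5; G->plug->G->R->D->L->B->refl->D->L'->G->R'->C->plug->C
Char 5 ('F'): step: R->6, L=5; F->plug->F->R->C->L->E->refl->A->L'->H->R'->A->plug->A
Char 6 ('E'): step: R->7, L=5; E->plug->E->R->B->L->C->refl->H->L'->E->R'->A->plug->A
Char 7 ('E'): step: R->0, L->6 (L advanced); E->plug->E->R->C->L->A->refl->E->L'->E->R'->F->plug->F
Char 8 ('D'): step: R->1, L=6; D->plug->D->R->B->L->D->refl->B->L'->A->R'->H->plug->H
Char 9 ('C'): step: R->2, L=6; C->plug->C->R->A->L->B->refl->D->L'->B->R'->F->plug->F
Char 10 ('D'): step: R->3, L=6; D->plug->D->R->C->L->A->refl->E->L'->E->R'->H->plug->H
Final: ciphertext=AABCAAFHFH, RIGHT=3, LEFT=6

Answer: AABCAAFHFH 3 6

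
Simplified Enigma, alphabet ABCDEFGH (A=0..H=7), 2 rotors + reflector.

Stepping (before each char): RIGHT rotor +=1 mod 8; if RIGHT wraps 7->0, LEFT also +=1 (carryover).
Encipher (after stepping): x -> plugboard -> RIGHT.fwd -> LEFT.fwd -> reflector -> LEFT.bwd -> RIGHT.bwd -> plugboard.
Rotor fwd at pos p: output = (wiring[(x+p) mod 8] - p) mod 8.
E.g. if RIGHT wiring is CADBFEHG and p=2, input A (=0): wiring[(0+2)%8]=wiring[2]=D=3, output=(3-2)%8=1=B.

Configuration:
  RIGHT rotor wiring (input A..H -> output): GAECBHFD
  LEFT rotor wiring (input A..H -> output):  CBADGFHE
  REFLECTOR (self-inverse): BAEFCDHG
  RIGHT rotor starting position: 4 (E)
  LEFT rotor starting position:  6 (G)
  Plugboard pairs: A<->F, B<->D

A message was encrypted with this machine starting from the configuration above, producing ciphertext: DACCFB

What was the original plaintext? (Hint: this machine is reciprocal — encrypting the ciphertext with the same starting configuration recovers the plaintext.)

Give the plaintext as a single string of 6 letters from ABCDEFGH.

Answer: CBDBDH

Derivation:
Char 1 ('D'): step: R->5, L=6; D->plug->B->R->A->L->B->refl->A->L'->G->R'->C->plug->C
Char 2 ('A'): step: R->6, L=6; A->plug->F->R->E->L->C->refl->E->L'->C->R'->D->plug->B
Char 3 ('C'): step: R->7, L=6; C->plug->C->R->B->L->G->refl->H->L'->H->R'->B->plug->D
Char 4 ('C'): step: R->0, L->7 (L advanced); C->plug->C->R->E->L->E->refl->C->L'->C->R'->D->plug->B
Char 5 ('F'): step: R->1, L=7; F->plug->A->R->H->L->A->refl->B->L'->D->R'->B->plug->D
Char 6 ('B'): step: R->2, L=7; B->plug->D->R->F->L->H->refl->G->L'->G->R'->H->plug->H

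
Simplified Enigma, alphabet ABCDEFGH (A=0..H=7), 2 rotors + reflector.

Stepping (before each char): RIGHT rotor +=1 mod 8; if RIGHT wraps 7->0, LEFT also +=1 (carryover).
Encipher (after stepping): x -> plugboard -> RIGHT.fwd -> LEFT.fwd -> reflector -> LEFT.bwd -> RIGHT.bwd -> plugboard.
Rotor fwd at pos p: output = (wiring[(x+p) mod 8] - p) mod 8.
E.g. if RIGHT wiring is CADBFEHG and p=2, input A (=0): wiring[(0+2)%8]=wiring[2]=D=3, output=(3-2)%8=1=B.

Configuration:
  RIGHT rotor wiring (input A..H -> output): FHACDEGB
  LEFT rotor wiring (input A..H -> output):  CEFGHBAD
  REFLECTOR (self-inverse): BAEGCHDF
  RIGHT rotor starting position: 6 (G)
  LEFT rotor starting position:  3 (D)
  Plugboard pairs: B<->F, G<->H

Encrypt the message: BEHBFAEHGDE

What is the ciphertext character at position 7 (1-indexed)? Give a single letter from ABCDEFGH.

Char 1 ('B'): step: R->7, L=3; B->plug->F->R->E->L->A->refl->B->L'->G->R'->B->plug->F
Char 2 ('E'): step: R->0, L->4 (L advanced); E->plug->E->R->D->L->H->refl->F->L'->B->R'->H->plug->G
Char 3 ('H'): step: R->1, L=4; H->plug->G->R->A->L->D->refl->G->L'->E->R'->H->plug->G
Char 4 ('B'): step: R->2, L=4; B->plug->F->R->H->L->C->refl->E->L'->C->R'->D->plug->D
Char 5 ('F'): step: R->3, L=4; F->plug->B->R->A->L->D->refl->G->L'->E->R'->G->plug->H
Char 6 ('A'): step: R->4, L=4; A->plug->A->R->H->L->C->refl->E->L'->C->R'->C->plug->C
Char 7 ('E'): step: R->5, L=4; E->plug->E->R->C->L->E->refl->C->L'->H->R'->A->plug->A

A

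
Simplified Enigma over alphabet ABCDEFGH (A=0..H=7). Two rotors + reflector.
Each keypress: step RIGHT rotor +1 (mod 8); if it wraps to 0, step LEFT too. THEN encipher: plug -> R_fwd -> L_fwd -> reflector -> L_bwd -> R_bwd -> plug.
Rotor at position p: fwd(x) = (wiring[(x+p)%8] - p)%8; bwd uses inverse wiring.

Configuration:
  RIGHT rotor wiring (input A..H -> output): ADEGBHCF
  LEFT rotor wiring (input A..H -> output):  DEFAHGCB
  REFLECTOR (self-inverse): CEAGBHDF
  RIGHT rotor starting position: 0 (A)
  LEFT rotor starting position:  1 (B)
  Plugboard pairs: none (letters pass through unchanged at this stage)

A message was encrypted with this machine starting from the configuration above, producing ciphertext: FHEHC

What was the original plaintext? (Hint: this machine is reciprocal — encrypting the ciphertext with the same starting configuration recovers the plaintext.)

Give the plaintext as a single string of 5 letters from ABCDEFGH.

Char 1 ('F'): step: R->1, L=1; F->plug->F->R->B->L->E->refl->B->L'->F->R'->C->plug->C
Char 2 ('H'): step: R->2, L=1; H->plug->H->R->B->L->E->refl->B->L'->F->R'->D->plug->D
Char 3 ('E'): step: R->3, L=1; E->plug->E->R->C->L->H->refl->F->L'->E->R'->C->plug->C
Char 4 ('H'): step: R->4, L=1; H->plug->H->R->C->L->H->refl->F->L'->E->R'->E->plug->E
Char 5 ('C'): step: R->5, L=1; C->plug->C->R->A->L->D->refl->G->L'->D->R'->D->plug->D

Answer: CDCED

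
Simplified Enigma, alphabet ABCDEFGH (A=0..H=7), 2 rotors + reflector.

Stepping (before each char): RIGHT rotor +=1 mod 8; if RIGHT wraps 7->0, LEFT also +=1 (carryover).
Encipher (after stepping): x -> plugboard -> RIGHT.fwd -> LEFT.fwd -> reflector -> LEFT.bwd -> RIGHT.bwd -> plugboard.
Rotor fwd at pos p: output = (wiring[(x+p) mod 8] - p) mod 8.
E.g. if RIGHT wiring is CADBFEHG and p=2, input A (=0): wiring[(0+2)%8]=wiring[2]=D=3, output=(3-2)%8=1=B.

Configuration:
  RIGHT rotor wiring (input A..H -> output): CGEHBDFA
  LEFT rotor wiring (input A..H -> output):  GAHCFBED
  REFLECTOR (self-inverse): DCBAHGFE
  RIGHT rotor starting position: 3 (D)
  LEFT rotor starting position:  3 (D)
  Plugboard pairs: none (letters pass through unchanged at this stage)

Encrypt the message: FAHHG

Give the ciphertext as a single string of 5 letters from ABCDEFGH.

Char 1 ('F'): step: R->4, L=3; F->plug->F->R->C->L->G->refl->F->L'->G->R'->E->plug->E
Char 2 ('A'): step: R->5, L=3; A->plug->A->R->G->L->F->refl->G->L'->C->R'->G->plug->G
Char 3 ('H'): step: R->6, L=3; H->plug->H->R->F->L->D->refl->A->L'->E->R'->C->plug->C
Char 4 ('H'): step: R->7, L=3; H->plug->H->R->G->L->F->refl->G->L'->C->R'->F->plug->F
Char 5 ('G'): step: R->0, L->4 (L advanced); G->plug->G->R->F->L->E->refl->H->L'->D->R'->F->plug->F

Answer: EGCFF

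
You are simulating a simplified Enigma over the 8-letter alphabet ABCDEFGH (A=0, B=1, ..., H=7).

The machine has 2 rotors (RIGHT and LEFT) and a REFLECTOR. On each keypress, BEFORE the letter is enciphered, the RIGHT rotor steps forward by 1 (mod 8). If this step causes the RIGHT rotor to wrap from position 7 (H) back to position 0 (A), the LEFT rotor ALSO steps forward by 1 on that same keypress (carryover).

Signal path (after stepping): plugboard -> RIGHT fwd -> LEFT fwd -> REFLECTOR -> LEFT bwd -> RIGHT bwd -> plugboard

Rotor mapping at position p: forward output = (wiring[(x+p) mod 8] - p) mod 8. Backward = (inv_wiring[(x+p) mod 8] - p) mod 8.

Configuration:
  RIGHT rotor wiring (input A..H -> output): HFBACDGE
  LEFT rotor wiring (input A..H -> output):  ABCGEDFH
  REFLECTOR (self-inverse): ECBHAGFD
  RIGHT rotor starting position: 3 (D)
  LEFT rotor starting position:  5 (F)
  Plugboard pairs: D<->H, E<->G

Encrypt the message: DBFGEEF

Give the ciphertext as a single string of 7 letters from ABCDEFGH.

Char 1 ('D'): step: R->4, L=5; D->plug->H->R->E->L->E->refl->A->L'->B->R'->F->plug->F
Char 2 ('B'): step: R->5, L=5; B->plug->B->R->B->L->A->refl->E->L'->E->R'->F->plug->F
Char 3 ('F'): step: R->6, L=5; F->plug->F->R->C->L->C->refl->B->L'->G->R'->B->plug->B
Char 4 ('G'): step: R->7, L=5; G->plug->E->R->B->L->A->refl->E->L'->E->R'->G->plug->E
Char 5 ('E'): step: R->0, L->6 (L advanced); E->plug->G->R->G->L->G->refl->F->L'->H->R'->A->plug->A
Char 6 ('E'): step: R->1, L=6; E->plug->G->R->D->L->D->refl->H->L'->A->R'->B->plug->B
Char 7 ('F'): step: R->2, L=6; F->plug->F->R->C->L->C->refl->B->L'->B->R'->D->plug->H

Answer: FFBEABH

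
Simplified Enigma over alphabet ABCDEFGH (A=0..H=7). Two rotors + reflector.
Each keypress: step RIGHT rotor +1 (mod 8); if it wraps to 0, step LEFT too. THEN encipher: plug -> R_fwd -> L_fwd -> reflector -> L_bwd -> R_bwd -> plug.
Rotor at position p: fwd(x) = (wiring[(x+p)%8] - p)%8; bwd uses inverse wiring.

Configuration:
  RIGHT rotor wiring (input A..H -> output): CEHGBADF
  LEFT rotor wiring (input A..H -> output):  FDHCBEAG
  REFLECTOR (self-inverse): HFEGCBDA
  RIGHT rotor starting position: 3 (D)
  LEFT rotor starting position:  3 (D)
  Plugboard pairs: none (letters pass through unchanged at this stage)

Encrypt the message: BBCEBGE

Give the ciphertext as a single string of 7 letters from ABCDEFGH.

Answer: DCECFDA

Derivation:
Char 1 ('B'): step: R->4, L=3; B->plug->B->R->E->L->D->refl->G->L'->B->R'->D->plug->D
Char 2 ('B'): step: R->5, L=3; B->plug->B->R->G->L->A->refl->H->L'->A->R'->C->plug->C
Char 3 ('C'): step: R->6, L=3; C->plug->C->R->E->L->D->refl->G->L'->B->R'->E->plug->E
Char 4 ('E'): step: R->7, L=3; E->plug->E->R->H->L->E->refl->C->L'->F->R'->C->plug->C
Char 5 ('B'): step: R->0, L->4 (L advanced); B->plug->B->R->E->L->B->refl->F->L'->A->R'->F->plug->F
Char 6 ('G'): step: R->1, L=4; G->plug->G->R->E->L->B->refl->F->L'->A->R'->D->plug->D
Char 7 ('E'): step: R->2, L=4; E->plug->E->R->B->L->A->refl->H->L'->F->R'->A->plug->A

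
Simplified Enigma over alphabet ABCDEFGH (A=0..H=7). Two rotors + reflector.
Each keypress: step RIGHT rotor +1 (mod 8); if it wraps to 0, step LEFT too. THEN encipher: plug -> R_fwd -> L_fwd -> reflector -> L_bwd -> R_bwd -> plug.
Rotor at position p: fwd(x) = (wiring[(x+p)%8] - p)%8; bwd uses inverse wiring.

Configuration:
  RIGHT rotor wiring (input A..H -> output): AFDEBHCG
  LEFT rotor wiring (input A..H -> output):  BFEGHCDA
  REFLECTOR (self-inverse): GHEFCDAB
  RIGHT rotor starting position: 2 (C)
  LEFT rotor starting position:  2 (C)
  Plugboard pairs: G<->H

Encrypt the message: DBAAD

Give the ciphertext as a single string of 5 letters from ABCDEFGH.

Char 1 ('D'): step: R->3, L=2; D->plug->D->R->H->L->D->refl->F->L'->C->R'->G->plug->H
Char 2 ('B'): step: R->4, L=2; B->plug->B->R->D->L->A->refl->G->L'->F->R'->A->plug->A
Char 3 ('A'): step: R->5, L=2; A->plug->A->R->C->L->F->refl->D->L'->H->R'->G->plug->H
Char 4 ('A'): step: R->6, L=2; A->plug->A->R->E->L->B->refl->H->L'->G->R'->F->plug->F
Char 5 ('D'): step: R->7, L=2; D->plug->D->R->E->L->B->refl->H->L'->G->R'->C->plug->C

Answer: HAHFC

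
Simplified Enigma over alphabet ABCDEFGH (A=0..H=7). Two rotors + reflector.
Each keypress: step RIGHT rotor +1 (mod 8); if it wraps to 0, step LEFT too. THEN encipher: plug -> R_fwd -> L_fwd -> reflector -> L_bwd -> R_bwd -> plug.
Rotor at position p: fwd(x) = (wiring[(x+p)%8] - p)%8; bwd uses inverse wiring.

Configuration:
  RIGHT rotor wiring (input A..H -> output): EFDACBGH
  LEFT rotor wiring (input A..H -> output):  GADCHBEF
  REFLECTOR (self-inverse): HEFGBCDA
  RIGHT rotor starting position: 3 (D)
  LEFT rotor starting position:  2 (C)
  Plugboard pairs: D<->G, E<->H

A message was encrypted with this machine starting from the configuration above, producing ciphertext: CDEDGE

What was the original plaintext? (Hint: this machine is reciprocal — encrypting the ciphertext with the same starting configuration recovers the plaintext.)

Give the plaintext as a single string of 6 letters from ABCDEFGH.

Answer: EBBGEG

Derivation:
Char 1 ('C'): step: R->4, L=2; C->plug->C->R->C->L->F->refl->C->L'->E->R'->H->plug->E
Char 2 ('D'): step: R->5, L=2; D->plug->G->R->D->L->H->refl->A->L'->B->R'->B->plug->B
Char 3 ('E'): step: R->6, L=2; E->plug->H->R->D->L->H->refl->A->L'->B->R'->B->plug->B
Char 4 ('D'): step: R->7, L=2; D->plug->G->R->C->L->F->refl->C->L'->E->R'->D->plug->G
Char 5 ('G'): step: R->0, L->3 (L advanced); G->plug->D->R->A->L->H->refl->A->L'->H->R'->H->plug->E
Char 6 ('E'): step: R->1, L=3; E->plug->H->R->D->L->B->refl->E->L'->B->R'->D->plug->G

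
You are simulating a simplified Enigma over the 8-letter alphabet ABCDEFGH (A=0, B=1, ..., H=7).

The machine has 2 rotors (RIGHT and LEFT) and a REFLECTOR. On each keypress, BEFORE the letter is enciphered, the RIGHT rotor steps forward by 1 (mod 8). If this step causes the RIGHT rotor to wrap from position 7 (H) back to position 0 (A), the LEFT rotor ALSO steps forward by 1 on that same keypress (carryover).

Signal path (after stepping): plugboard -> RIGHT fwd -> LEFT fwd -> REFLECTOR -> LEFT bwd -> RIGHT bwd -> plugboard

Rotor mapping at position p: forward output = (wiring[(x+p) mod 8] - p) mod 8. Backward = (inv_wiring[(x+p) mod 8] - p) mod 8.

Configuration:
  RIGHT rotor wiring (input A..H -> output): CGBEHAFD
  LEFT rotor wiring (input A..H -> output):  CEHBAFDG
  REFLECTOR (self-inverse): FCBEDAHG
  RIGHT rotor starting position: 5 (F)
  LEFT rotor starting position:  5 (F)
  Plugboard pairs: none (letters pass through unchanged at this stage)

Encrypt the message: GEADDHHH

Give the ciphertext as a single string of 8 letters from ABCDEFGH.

Char 1 ('G'): step: R->6, L=5; G->plug->G->R->B->L->G->refl->H->L'->E->R'->C->plug->C
Char 2 ('E'): step: R->7, L=5; E->plug->E->R->F->L->C->refl->B->L'->C->R'->D->plug->D
Char 3 ('A'): step: R->0, L->6 (L advanced); A->plug->A->R->C->L->E->refl->D->L'->F->R'->G->plug->G
Char 4 ('D'): step: R->1, L=6; D->plug->D->R->G->L->C->refl->B->L'->E->R'->F->plug->F
Char 5 ('D'): step: R->2, L=6; D->plug->D->R->G->L->C->refl->B->L'->E->R'->H->plug->H
Char 6 ('H'): step: R->3, L=6; H->plug->H->R->G->L->C->refl->B->L'->E->R'->B->plug->B
Char 7 ('H'): step: R->4, L=6; H->plug->H->R->A->L->F->refl->A->L'->B->R'->C->plug->C
Char 8 ('H'): step: R->5, L=6; H->plug->H->R->C->L->E->refl->D->L'->F->R'->D->plug->D

Answer: CDGFHBCD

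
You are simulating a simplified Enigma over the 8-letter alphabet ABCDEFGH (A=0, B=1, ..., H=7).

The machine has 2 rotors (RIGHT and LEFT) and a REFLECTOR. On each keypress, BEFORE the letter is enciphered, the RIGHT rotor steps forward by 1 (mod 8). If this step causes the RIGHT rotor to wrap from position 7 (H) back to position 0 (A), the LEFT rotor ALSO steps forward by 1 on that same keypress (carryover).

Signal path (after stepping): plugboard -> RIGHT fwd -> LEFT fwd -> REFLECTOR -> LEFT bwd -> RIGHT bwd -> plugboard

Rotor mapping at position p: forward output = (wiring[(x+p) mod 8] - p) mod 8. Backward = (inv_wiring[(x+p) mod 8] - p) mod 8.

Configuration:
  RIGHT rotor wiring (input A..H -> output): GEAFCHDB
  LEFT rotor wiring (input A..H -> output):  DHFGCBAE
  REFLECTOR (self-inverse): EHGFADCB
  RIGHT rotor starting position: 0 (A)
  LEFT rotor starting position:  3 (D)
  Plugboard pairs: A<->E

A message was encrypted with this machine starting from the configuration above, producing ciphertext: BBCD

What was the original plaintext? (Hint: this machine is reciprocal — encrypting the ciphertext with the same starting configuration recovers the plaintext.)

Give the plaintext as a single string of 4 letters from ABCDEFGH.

Answer: FCGE

Derivation:
Char 1 ('B'): step: R->1, L=3; B->plug->B->R->H->L->C->refl->G->L'->C->R'->F->plug->F
Char 2 ('B'): step: R->2, L=3; B->plug->B->R->D->L->F->refl->D->L'->A->R'->C->plug->C
Char 3 ('C'): step: R->3, L=3; C->plug->C->R->E->L->B->refl->H->L'->B->R'->G->plug->G
Char 4 ('D'): step: R->4, L=3; D->plug->D->R->F->L->A->refl->E->L'->G->R'->A->plug->E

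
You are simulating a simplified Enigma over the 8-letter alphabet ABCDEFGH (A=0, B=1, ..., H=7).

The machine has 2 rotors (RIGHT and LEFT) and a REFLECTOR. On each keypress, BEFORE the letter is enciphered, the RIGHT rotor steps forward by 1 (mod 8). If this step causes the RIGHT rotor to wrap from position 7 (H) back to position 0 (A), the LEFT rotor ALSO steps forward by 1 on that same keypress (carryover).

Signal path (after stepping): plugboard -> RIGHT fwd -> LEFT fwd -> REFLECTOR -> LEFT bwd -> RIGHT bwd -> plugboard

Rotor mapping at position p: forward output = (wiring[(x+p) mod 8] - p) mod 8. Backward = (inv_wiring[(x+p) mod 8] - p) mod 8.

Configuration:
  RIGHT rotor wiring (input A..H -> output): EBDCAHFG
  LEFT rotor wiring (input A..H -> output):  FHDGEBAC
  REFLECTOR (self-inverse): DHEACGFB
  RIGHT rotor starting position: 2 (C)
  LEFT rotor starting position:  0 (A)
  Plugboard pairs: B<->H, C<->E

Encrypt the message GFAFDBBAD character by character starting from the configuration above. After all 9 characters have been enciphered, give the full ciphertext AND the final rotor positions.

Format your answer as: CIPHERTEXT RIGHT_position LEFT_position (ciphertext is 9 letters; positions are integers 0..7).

Answer: DEFAAGFBB 3 1

Derivation:
Char 1 ('G'): step: R->3, L=0; G->plug->G->R->G->L->A->refl->D->L'->C->R'->D->plug->D
Char 2 ('F'): step: R->4, L=0; F->plug->F->R->F->L->B->refl->H->L'->B->R'->C->plug->E
Char 3 ('A'): step: R->5, L=0; A->plug->A->R->C->L->D->refl->A->L'->G->R'->F->plug->F
Char 4 ('F'): step: R->6, L=0; F->plug->F->R->E->L->E->refl->C->L'->H->R'->A->plug->A
Char 5 ('D'): step: R->7, L=0; D->plug->D->R->E->L->E->refl->C->L'->H->R'->A->plug->A
Char 6 ('B'): step: R->0, L->1 (L advanced); B->plug->H->R->G->L->B->refl->H->L'->F->R'->G->plug->G
Char 7 ('B'): step: R->1, L=1; B->plug->H->R->D->L->D->refl->A->L'->E->R'->F->plug->F
Char 8 ('A'): step: R->2, L=1; A->plug->A->R->B->L->C->refl->E->L'->H->R'->H->plug->B
Char 9 ('D'): step: R->3, L=1; D->plug->D->R->C->L->F->refl->G->L'->A->R'->H->plug->B
Final: ciphertext=DEFAAGFBB, RIGHT=3, LEFT=1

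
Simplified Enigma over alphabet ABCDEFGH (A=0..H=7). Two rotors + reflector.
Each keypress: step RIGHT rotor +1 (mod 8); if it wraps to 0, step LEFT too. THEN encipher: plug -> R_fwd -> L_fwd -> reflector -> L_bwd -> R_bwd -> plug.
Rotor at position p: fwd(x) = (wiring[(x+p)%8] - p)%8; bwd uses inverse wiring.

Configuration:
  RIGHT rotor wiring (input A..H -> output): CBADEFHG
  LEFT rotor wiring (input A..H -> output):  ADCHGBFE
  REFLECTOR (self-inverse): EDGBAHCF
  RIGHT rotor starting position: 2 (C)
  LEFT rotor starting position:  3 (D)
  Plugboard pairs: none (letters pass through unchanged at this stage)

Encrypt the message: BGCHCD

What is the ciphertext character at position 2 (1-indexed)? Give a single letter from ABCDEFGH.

Char 1 ('B'): step: R->3, L=3; B->plug->B->R->B->L->D->refl->B->L'->E->R'->D->plug->D
Char 2 ('G'): step: R->4, L=3; G->plug->G->R->E->L->B->refl->D->L'->B->R'->B->plug->B

B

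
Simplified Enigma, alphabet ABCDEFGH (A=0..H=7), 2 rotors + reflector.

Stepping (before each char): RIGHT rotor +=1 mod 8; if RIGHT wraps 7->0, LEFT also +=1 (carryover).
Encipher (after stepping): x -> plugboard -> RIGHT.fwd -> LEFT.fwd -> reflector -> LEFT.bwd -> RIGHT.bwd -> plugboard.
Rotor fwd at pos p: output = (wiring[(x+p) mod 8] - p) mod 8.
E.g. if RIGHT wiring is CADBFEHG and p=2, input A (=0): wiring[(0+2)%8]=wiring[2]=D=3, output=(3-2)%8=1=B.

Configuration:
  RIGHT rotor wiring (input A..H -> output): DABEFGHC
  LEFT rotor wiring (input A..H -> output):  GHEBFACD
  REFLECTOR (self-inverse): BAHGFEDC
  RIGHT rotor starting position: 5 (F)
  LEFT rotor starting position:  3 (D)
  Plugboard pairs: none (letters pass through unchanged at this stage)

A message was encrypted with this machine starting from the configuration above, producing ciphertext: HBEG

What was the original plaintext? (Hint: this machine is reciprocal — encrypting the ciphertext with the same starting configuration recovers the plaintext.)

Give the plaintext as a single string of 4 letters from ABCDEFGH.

Answer: CGHA

Derivation:
Char 1 ('H'): step: R->6, L=3; H->plug->H->R->A->L->G->refl->D->L'->F->R'->C->plug->C
Char 2 ('B'): step: R->7, L=3; B->plug->B->R->E->L->A->refl->B->L'->H->R'->G->plug->G
Char 3 ('E'): step: R->0, L->4 (L advanced); E->plug->E->R->F->L->D->refl->G->L'->C->R'->H->plug->H
Char 4 ('G'): step: R->1, L=4; G->plug->G->R->B->L->E->refl->F->L'->H->R'->A->plug->A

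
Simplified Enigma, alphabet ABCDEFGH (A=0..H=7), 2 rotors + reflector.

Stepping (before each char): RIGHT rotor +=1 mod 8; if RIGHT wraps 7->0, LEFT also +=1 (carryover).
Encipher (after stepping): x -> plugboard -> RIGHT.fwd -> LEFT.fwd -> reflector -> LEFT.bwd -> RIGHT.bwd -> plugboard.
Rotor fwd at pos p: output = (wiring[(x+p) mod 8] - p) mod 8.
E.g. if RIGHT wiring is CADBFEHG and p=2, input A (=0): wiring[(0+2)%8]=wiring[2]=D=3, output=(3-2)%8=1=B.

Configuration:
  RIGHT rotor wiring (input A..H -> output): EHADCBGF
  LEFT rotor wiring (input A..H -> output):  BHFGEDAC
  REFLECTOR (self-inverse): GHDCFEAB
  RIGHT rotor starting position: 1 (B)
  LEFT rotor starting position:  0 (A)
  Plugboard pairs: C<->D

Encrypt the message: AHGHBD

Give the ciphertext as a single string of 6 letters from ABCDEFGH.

Answer: FBDCFC

Derivation:
Char 1 ('A'): step: R->2, L=0; A->plug->A->R->G->L->A->refl->G->L'->D->R'->F->plug->F
Char 2 ('H'): step: R->3, L=0; H->plug->H->R->F->L->D->refl->C->L'->H->R'->B->plug->B
Char 3 ('G'): step: R->4, L=0; G->plug->G->R->E->L->E->refl->F->L'->C->R'->C->plug->D
Char 4 ('H'): step: R->5, L=0; H->plug->H->R->F->L->D->refl->C->L'->H->R'->D->plug->C
Char 5 ('B'): step: R->6, L=0; B->plug->B->R->H->L->C->refl->D->L'->F->R'->F->plug->F
Char 6 ('D'): step: R->7, L=0; D->plug->C->R->A->L->B->refl->H->L'->B->R'->D->plug->C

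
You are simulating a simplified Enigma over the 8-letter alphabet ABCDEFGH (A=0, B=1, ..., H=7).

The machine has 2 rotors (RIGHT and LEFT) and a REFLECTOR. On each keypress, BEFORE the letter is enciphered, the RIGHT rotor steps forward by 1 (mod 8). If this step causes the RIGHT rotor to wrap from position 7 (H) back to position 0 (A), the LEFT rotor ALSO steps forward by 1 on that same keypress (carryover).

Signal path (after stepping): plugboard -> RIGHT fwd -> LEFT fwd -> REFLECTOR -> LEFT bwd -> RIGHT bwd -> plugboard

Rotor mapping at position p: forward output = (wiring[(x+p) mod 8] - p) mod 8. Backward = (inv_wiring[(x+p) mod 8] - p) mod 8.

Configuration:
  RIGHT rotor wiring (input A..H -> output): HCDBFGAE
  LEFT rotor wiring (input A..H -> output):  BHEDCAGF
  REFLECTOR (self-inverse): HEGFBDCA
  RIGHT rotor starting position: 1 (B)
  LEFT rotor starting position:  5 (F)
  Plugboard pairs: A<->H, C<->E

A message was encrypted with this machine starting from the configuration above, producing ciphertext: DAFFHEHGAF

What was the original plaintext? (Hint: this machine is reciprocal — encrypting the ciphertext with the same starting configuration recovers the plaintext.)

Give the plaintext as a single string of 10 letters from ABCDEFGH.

Char 1 ('D'): step: R->2, L=5; D->plug->D->R->E->L->C->refl->G->L'->G->R'->E->plug->C
Char 2 ('A'): step: R->3, L=5; A->plug->H->R->A->L->D->refl->F->L'->H->R'->G->plug->G
Char 3 ('F'): step: R->4, L=5; F->plug->F->R->G->L->G->refl->C->L'->E->R'->C->plug->E
Char 4 ('F'): step: R->5, L=5; F->plug->F->R->G->L->G->refl->C->L'->E->R'->G->plug->G
Char 5 ('H'): step: R->6, L=5; H->plug->A->R->C->L->A->refl->H->L'->F->R'->E->plug->C
Char 6 ('E'): step: R->7, L=5; E->plug->C->R->D->L->E->refl->B->L'->B->R'->H->plug->A
Char 7 ('H'): step: R->0, L->6 (L advanced); H->plug->A->R->H->L->C->refl->G->L'->E->R'->H->plug->A
Char 8 ('G'): step: R->1, L=6; G->plug->G->R->D->L->B->refl->E->L'->G->R'->H->plug->A
Char 9 ('A'): step: R->2, L=6; A->plug->H->R->A->L->A->refl->H->L'->B->R'->A->plug->H
Char 10 ('F'): step: R->3, L=6; F->plug->F->R->E->L->G->refl->C->L'->H->R'->G->plug->G

Answer: CGEGCAAAHG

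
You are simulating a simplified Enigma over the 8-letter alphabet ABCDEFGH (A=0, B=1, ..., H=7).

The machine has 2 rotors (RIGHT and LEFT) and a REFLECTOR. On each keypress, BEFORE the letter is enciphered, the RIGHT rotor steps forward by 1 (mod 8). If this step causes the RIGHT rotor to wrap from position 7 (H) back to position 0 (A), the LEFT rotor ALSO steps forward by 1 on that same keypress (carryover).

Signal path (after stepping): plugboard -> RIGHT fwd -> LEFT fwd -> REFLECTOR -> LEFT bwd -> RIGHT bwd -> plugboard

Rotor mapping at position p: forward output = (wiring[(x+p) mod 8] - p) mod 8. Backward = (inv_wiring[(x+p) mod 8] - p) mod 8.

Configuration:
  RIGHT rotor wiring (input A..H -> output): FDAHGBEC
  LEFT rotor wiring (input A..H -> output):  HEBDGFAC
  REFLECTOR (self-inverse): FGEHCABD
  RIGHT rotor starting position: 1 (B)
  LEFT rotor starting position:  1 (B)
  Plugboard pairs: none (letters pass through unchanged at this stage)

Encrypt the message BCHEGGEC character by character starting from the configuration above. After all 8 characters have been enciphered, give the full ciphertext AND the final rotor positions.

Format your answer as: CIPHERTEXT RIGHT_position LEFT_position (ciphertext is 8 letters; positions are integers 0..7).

Char 1 ('B'): step: R->2, L=1; B->plug->B->R->F->L->H->refl->D->L'->A->R'->F->plug->F
Char 2 ('C'): step: R->3, L=1; C->plug->C->R->G->L->B->refl->G->L'->H->R'->E->plug->E
Char 3 ('H'): step: R->4, L=1; H->plug->H->R->D->L->F->refl->A->L'->B->R'->E->plug->E
Char 4 ('E'): step: R->5, L=1; E->plug->E->R->G->L->B->refl->G->L'->H->R'->B->plug->B
Char 5 ('G'): step: R->6, L=1; G->plug->G->R->A->L->D->refl->H->L'->F->R'->D->plug->D
Char 6 ('G'): step: R->7, L=1; G->plug->G->R->C->L->C->refl->E->L'->E->R'->C->plug->C
Char 7 ('E'): step: R->0, L->2 (L advanced); E->plug->E->R->G->L->F->refl->A->L'->F->R'->A->plug->A
Char 8 ('C'): step: R->1, L=2; C->plug->C->R->G->L->F->refl->A->L'->F->R'->D->plug->D
Final: ciphertext=FEEBDCAD, RIGHT=1, LEFT=2

Answer: FEEBDCAD 1 2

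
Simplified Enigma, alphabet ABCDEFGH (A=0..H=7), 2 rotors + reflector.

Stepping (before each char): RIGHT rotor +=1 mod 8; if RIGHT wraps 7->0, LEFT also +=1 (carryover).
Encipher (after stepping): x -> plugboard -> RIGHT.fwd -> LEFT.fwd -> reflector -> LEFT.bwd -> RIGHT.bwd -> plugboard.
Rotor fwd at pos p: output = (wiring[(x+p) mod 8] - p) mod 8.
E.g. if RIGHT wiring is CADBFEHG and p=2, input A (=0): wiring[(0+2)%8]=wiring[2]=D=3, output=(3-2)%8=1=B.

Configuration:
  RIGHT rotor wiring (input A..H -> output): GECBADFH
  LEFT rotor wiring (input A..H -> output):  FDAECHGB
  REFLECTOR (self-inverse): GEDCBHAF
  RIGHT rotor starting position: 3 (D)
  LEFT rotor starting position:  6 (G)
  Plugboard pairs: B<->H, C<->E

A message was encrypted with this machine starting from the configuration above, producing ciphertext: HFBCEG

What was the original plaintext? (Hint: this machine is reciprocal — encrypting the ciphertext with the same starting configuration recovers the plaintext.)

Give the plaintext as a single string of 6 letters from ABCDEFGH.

Char 1 ('H'): step: R->4, L=6; H->plug->B->R->H->L->B->refl->E->L'->G->R'->G->plug->G
Char 2 ('F'): step: R->5, L=6; F->plug->F->R->F->L->G->refl->A->L'->A->R'->B->plug->H
Char 3 ('B'): step: R->6, L=6; B->plug->H->R->F->L->G->refl->A->L'->A->R'->C->plug->E
Char 4 ('C'): step: R->7, L=6; C->plug->E->R->C->L->H->refl->F->L'->D->R'->D->plug->D
Char 5 ('E'): step: R->0, L->7 (L advanced); E->plug->C->R->C->L->E->refl->B->L'->D->R'->F->plug->F
Char 6 ('G'): step: R->1, L=7; G->plug->G->R->G->L->A->refl->G->L'->B->R'->B->plug->H

Answer: GHEDFH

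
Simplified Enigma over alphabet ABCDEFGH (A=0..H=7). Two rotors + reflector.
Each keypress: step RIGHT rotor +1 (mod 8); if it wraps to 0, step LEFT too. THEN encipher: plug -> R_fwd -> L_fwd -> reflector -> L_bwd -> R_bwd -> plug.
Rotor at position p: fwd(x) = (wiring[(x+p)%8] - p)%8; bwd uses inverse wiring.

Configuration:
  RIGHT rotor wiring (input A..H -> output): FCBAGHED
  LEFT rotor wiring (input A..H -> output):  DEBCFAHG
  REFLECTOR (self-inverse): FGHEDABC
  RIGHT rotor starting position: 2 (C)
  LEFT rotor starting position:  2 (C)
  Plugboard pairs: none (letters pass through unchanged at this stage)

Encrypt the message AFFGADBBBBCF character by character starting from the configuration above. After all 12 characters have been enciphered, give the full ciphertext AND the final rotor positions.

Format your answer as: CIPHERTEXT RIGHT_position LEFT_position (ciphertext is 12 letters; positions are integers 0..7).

Char 1 ('A'): step: R->3, L=2; A->plug->A->R->F->L->E->refl->D->L'->C->R'->F->plug->F
Char 2 ('F'): step: R->4, L=2; F->plug->F->R->G->L->B->refl->G->L'->D->R'->B->plug->B
Char 3 ('F'): step: R->5, L=2; F->plug->F->R->E->L->F->refl->A->L'->B->R'->H->plug->H
Char 4 ('G'): step: R->6, L=2; G->plug->G->R->A->L->H->refl->C->L'->H->R'->C->plug->C
Char 5 ('A'): step: R->7, L=2; A->plug->A->R->E->L->F->refl->A->L'->B->R'->E->plug->E
Char 6 ('D'): step: R->0, L->3 (L advanced); D->plug->D->R->A->L->H->refl->C->L'->B->R'->C->plug->C
Char 7 ('B'): step: R->1, L=3; B->plug->B->R->A->L->H->refl->C->L'->B->R'->A->plug->A
Char 8 ('B'): step: R->2, L=3; B->plug->B->R->G->L->B->refl->G->L'->H->R'->A->plug->A
Char 9 ('B'): step: R->3, L=3; B->plug->B->R->D->L->E->refl->D->L'->E->R'->C->plug->C
Char 10 ('B'): step: R->4, L=3; B->plug->B->R->D->L->E->refl->D->L'->E->R'->H->plug->H
Char 11 ('C'): step: R->5, L=3; C->plug->C->R->G->L->B->refl->G->L'->H->R'->B->plug->B
Char 12 ('F'): step: R->6, L=3; F->plug->F->R->C->L->F->refl->A->L'->F->R'->B->plug->B
Final: ciphertext=FBHCECAACHBB, RIGHT=6, LEFT=3

Answer: FBHCECAACHBB 6 3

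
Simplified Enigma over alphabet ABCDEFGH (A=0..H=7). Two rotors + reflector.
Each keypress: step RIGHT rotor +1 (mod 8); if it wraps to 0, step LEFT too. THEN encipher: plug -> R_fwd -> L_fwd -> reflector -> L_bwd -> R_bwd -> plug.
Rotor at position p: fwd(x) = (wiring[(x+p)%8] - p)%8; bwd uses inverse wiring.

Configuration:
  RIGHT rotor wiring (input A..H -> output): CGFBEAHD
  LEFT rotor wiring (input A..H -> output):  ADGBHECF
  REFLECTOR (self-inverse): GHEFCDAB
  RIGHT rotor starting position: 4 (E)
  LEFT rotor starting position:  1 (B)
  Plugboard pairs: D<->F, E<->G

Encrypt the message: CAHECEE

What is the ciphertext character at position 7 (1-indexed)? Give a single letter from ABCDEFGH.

Char 1 ('C'): step: R->5, L=1; C->plug->C->R->G->L->E->refl->C->L'->A->R'->F->plug->D
Char 2 ('A'): step: R->6, L=1; A->plug->A->R->B->L->F->refl->D->L'->E->R'->C->plug->C
Char 3 ('H'): step: R->7, L=1; H->plug->H->R->A->L->C->refl->E->L'->G->R'->D->plug->F
Char 4 ('E'): step: R->0, L->2 (L advanced); E->plug->G->R->H->L->B->refl->H->L'->B->R'->D->plug->F
Char 5 ('C'): step: R->1, L=2; C->plug->C->R->A->L->E->refl->C->L'->D->R'->D->plug->F
Char 6 ('E'): step: R->2, L=2; E->plug->G->R->A->L->E->refl->C->L'->D->R'->A->plug->A
Char 7 ('E'): step: R->3, L=2; E->plug->G->R->D->L->C->refl->E->L'->A->R'->E->plug->G

G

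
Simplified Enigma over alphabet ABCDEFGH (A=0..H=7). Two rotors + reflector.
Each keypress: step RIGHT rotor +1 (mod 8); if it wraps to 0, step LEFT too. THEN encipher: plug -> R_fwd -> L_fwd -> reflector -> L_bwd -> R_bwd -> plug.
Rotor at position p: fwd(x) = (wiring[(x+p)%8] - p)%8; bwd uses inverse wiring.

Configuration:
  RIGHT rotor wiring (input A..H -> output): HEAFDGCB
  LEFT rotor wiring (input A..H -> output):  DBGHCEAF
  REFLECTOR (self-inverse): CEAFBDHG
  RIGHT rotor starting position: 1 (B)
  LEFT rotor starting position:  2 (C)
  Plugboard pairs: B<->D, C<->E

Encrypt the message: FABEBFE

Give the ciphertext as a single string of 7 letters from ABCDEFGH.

Char 1 ('F'): step: R->2, L=2; F->plug->F->R->H->L->H->refl->G->L'->E->R'->D->plug->B
Char 2 ('A'): step: R->3, L=2; A->plug->A->R->C->L->A->refl->C->L'->D->R'->C->plug->E
Char 3 ('B'): step: R->4, L=2; B->plug->D->R->F->L->D->refl->F->L'->B->R'->H->plug->H
Char 4 ('E'): step: R->5, L=2; E->plug->C->R->E->L->G->refl->H->L'->H->R'->E->plug->C
Char 5 ('B'): step: R->6, L=2; B->plug->D->R->G->L->B->refl->E->L'->A->R'->H->plug->H
Char 6 ('F'): step: R->7, L=2; F->plug->F->R->E->L->G->refl->H->L'->H->R'->G->plug->G
Char 7 ('E'): step: R->0, L->3 (L advanced); E->plug->C->R->A->L->E->refl->B->L'->C->R'->G->plug->G

Answer: BEHCHGG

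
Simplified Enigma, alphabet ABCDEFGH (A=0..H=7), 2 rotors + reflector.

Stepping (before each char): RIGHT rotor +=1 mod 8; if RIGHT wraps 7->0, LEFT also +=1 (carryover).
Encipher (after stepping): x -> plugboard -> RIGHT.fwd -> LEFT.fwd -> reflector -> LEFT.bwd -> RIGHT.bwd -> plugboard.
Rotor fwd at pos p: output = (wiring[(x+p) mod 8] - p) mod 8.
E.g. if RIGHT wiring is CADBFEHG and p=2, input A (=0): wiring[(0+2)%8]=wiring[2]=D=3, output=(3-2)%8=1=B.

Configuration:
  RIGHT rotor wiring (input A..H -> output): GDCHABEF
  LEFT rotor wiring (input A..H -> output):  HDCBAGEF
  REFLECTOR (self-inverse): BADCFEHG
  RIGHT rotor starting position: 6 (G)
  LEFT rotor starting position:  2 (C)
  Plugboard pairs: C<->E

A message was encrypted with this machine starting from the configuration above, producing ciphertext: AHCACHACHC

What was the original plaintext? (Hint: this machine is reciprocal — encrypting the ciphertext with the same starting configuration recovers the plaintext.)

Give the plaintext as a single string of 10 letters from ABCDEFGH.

Char 1 ('A'): step: R->7, L=2; A->plug->A->R->G->L->F->refl->E->L'->D->R'->D->plug->D
Char 2 ('H'): step: R->0, L->3 (L advanced); H->plug->H->R->F->L->E->refl->F->L'->B->R'->F->plug->F
Char 3 ('C'): step: R->1, L=3; C->plug->E->R->A->L->G->refl->H->L'->H->R'->D->plug->D
Char 4 ('A'): step: R->2, L=3; A->plug->A->R->A->L->G->refl->H->L'->H->R'->D->plug->D
Char 5 ('C'): step: R->3, L=3; C->plug->E->R->C->L->D->refl->C->L'->E->R'->A->plug->A
Char 6 ('H'): step: R->4, L=3; H->plug->H->R->D->L->B->refl->A->L'->G->R'->G->plug->G
Char 7 ('A'): step: R->5, L=3; A->plug->A->R->E->L->C->refl->D->L'->C->R'->G->plug->G
Char 8 ('C'): step: R->6, L=3; C->plug->E->R->E->L->C->refl->D->L'->C->R'->G->plug->G
Char 9 ('H'): step: R->7, L=3; H->plug->H->R->F->L->E->refl->F->L'->B->R'->F->plug->F
Char 10 ('C'): step: R->0, L->4 (L advanced); C->plug->E->R->A->L->E->refl->F->L'->H->R'->D->plug->D

Answer: DFDDAGGGFD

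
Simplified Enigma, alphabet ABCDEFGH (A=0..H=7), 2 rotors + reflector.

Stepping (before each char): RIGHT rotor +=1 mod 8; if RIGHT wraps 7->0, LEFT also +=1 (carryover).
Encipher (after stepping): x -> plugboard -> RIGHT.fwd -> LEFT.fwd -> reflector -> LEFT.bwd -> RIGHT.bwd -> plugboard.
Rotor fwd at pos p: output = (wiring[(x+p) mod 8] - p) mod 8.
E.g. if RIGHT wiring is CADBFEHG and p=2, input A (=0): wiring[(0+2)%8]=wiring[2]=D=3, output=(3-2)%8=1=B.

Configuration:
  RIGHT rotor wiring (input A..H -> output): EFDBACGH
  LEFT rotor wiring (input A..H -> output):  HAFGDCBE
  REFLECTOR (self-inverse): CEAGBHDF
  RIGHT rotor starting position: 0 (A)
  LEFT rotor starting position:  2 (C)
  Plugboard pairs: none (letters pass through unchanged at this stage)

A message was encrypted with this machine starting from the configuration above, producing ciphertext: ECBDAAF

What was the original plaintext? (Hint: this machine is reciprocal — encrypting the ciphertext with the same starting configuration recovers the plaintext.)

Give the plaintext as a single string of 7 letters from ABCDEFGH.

Answer: BEDHHDE

Derivation:
Char 1 ('E'): step: R->1, L=2; E->plug->E->R->B->L->E->refl->B->L'->C->R'->B->plug->B
Char 2 ('C'): step: R->2, L=2; C->plug->C->R->G->L->F->refl->H->L'->E->R'->E->plug->E
Char 3 ('B'): step: R->3, L=2; B->plug->B->R->F->L->C->refl->A->L'->D->R'->D->plug->D
Char 4 ('D'): step: R->4, L=2; D->plug->D->R->D->L->A->refl->C->L'->F->R'->H->plug->H
Char 5 ('A'): step: R->5, L=2; A->plug->A->R->F->L->C->refl->A->L'->D->R'->H->plug->H
Char 6 ('A'): step: R->6, L=2; A->plug->A->R->A->L->D->refl->G->L'->H->R'->D->plug->D
Char 7 ('F'): step: R->7, L=2; F->plug->F->R->B->L->E->refl->B->L'->C->R'->E->plug->E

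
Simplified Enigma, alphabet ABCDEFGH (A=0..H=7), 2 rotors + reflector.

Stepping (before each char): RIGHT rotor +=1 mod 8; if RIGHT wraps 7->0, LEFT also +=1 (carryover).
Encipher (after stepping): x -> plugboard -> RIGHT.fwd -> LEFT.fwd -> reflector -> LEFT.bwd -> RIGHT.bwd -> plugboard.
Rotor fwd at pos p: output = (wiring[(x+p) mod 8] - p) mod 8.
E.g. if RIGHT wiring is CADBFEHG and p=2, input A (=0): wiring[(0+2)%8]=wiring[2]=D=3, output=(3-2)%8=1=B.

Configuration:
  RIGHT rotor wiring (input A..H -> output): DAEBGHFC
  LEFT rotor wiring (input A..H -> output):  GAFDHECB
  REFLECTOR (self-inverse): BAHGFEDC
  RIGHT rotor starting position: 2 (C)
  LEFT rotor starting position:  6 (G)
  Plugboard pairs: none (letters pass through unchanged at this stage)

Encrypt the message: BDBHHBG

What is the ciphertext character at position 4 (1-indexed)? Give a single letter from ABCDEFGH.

Char 1 ('B'): step: R->3, L=6; B->plug->B->R->D->L->C->refl->H->L'->E->R'->C->plug->C
Char 2 ('D'): step: R->4, L=6; D->plug->D->R->G->L->B->refl->A->L'->C->R'->A->plug->A
Char 3 ('B'): step: R->5, L=6; B->plug->B->R->A->L->E->refl->F->L'->F->R'->C->plug->C
Char 4 ('H'): step: R->6, L=6; H->plug->H->R->B->L->D->refl->G->L'->H->R'->A->plug->A

A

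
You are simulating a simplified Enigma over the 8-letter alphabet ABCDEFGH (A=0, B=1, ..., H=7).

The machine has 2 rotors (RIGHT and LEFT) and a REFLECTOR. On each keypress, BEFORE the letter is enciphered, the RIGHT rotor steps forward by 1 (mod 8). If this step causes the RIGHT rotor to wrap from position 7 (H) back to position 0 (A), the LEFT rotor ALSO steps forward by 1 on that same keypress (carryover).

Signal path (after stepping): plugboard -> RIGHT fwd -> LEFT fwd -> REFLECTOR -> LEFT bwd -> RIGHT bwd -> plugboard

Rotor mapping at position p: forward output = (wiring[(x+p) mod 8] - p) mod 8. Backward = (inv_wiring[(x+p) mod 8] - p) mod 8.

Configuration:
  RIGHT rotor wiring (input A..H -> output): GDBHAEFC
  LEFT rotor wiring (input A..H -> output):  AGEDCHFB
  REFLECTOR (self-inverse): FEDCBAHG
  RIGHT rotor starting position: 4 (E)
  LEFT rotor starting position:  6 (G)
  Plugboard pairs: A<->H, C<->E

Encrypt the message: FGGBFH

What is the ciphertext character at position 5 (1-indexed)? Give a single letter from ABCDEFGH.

Char 1 ('F'): step: R->5, L=6; F->plug->F->R->E->L->G->refl->H->L'->A->R'->B->plug->B
Char 2 ('G'): step: R->6, L=6; G->plug->G->R->C->L->C->refl->D->L'->B->R'->F->plug->F
Char 3 ('G'): step: R->7, L=6; G->plug->G->R->F->L->F->refl->A->L'->D->R'->A->plug->H
Char 4 ('B'): step: R->0, L->7 (L advanced); B->plug->B->R->D->L->F->refl->A->L'->G->R'->A->plug->H
Char 5 ('F'): step: R->1, L=7; F->plug->F->R->E->L->E->refl->B->L'->B->R'->G->plug->G

G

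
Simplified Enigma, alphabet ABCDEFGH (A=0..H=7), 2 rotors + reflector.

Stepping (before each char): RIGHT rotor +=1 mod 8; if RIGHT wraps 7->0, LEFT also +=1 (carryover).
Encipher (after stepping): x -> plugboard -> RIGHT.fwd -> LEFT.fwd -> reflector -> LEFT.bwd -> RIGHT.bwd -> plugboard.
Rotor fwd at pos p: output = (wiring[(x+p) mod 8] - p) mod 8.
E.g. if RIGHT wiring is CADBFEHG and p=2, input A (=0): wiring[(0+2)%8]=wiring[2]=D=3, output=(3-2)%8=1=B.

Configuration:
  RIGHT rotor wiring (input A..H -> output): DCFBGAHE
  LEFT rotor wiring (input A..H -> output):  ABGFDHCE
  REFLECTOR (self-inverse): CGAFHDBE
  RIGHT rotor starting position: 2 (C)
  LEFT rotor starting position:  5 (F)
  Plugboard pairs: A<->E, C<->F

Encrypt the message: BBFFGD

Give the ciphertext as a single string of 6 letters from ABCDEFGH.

Answer: AEAAFG

Derivation:
Char 1 ('B'): step: R->3, L=5; B->plug->B->R->D->L->D->refl->F->L'->B->R'->E->plug->A
Char 2 ('B'): step: R->4, L=5; B->plug->B->R->E->L->E->refl->H->L'->C->R'->A->plug->E
Char 3 ('F'): step: R->5, L=5; F->plug->C->R->H->L->G->refl->B->L'->F->R'->E->plug->A
Char 4 ('F'): step: R->6, L=5; F->plug->C->R->F->L->B->refl->G->L'->H->R'->E->plug->A
Char 5 ('G'): step: R->7, L=5; G->plug->G->R->B->L->F->refl->D->L'->D->R'->C->plug->F
Char 6 ('D'): step: R->0, L->6 (L advanced); D->plug->D->R->B->L->G->refl->B->L'->H->R'->G->plug->G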